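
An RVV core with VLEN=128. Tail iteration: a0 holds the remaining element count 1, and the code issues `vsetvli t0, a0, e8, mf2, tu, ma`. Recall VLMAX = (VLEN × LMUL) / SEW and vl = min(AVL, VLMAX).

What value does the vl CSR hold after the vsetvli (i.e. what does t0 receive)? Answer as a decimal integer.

vl = 1

lanes per group: 128·1/2/8 = 8
AVL=1 ≤ VLMAX=8, so vl = 1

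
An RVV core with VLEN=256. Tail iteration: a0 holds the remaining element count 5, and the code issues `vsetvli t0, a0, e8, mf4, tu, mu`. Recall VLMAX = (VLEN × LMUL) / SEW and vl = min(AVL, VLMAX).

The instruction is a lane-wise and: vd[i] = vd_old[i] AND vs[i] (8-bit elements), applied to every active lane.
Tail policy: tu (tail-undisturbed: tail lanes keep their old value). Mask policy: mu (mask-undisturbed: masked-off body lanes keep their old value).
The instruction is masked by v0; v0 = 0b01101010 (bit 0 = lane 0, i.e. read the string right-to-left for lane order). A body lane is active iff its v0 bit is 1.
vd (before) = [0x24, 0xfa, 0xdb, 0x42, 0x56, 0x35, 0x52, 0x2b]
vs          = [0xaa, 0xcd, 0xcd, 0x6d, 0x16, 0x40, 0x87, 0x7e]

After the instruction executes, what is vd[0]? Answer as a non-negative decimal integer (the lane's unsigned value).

vd[0] = 36

lanes per group: 256·1/4/8 = 8
AVL=5 ≤ VLMAX=8, so vl = 5
[0] mask-off/keep = 0x24
[1] and(0xfa,0xcd) = 0xc8
[2] mask-off/keep = 0xdb
[3] and(0x42,0x6d) = 0x40
[4] mask-off/keep = 0x56
[5] tail/keep = 0x35
[6] tail/keep = 0x52
[7] tail/keep = 0x2b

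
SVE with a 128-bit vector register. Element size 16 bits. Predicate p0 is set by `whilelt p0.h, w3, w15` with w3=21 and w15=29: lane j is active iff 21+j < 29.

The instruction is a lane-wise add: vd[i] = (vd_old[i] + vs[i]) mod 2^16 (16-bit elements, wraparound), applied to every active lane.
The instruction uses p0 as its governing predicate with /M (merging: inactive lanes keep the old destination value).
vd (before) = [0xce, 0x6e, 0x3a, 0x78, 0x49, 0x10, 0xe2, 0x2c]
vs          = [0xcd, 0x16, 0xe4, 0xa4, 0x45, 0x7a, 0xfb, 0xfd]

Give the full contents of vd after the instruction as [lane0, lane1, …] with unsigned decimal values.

register lanes = 128/16 = 8
p0[j] = (21+j < 29); true for j=0..7 → 8 lanes set
  i=0: add(0xce,0xcd) → 411
  i=1: add(0x6e,0x16) → 132
  i=2: add(0x3a,0xe4) → 286
  i=3: add(0x78,0xa4) → 284
  i=4: add(0x49,0x45) → 142
  i=5: add(0x10,0x7a) → 138
  i=6: add(0xe2,0xfb) → 477
  i=7: add(0x2c,0xfd) → 297

vd = [411, 132, 286, 284, 142, 138, 477, 297]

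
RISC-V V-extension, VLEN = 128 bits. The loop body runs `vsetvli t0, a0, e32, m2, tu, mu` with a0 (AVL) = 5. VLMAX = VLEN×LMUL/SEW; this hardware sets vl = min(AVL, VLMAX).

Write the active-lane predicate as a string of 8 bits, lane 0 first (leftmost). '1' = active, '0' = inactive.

VLMAX = (128 × 2) / 32 = 8 lanes
vl = min(AVL, VLMAX) = min(5, 8) = 5
bits (lane 0 leftmost): 11111000

predicate = 11111000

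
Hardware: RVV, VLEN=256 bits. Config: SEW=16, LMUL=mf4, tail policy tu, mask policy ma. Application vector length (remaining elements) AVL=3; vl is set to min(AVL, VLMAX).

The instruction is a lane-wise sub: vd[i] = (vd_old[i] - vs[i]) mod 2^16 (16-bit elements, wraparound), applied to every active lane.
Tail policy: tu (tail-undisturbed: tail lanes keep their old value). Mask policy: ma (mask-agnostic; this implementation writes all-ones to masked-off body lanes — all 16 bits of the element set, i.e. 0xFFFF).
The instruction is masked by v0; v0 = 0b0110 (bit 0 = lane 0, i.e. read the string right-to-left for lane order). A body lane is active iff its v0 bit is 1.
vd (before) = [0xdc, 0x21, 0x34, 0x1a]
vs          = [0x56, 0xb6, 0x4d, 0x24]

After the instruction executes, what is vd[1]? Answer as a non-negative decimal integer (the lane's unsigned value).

vd[1] = 65387

VLMAX = VLEN×LMUL/SEW = 256×1/4/16 = 4
vl = min(AVL, VLMAX) = min(3, 4) = 3
vd[0] mask-off/ones -> 0xffff
vd[1] sub(0x21,0xb6) -> 0xff6b
vd[2] sub(0x34,0x4d) -> 0xffe7
vd[3] tail/keep -> 0x1a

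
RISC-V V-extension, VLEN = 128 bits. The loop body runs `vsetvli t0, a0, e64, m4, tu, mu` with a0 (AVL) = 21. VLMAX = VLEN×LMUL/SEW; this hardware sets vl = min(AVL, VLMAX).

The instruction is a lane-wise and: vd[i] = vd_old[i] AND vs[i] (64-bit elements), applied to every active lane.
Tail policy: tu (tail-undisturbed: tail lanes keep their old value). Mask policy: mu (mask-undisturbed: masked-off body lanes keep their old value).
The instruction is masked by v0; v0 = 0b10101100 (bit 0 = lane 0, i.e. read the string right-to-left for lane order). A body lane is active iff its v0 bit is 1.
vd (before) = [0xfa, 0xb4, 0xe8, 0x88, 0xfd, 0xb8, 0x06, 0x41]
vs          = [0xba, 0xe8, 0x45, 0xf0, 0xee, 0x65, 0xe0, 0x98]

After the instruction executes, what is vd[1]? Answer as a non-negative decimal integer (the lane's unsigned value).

vd[1] = 180

lanes per group: 128·4/64 = 8
AVL=21 > VLMAX=8, so vl = 8
[0] mask-off/keep = 0xfa
[1] mask-off/keep = 0xb4
[2] and(0xe8,0x45) = 0x40
[3] and(0x88,0xf0) = 0x80
[4] mask-off/keep = 0xfd
[5] and(0xb8,0x65) = 0x20
[6] mask-off/keep = 0x06
[7] and(0x41,0x98) = 0x00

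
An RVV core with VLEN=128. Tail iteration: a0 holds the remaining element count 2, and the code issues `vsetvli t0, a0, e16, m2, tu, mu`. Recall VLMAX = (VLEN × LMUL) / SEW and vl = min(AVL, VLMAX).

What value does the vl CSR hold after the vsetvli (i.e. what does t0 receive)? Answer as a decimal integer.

lanes per group: 128·2/16 = 16
vl ← min(2, 16) = 2

vl = 2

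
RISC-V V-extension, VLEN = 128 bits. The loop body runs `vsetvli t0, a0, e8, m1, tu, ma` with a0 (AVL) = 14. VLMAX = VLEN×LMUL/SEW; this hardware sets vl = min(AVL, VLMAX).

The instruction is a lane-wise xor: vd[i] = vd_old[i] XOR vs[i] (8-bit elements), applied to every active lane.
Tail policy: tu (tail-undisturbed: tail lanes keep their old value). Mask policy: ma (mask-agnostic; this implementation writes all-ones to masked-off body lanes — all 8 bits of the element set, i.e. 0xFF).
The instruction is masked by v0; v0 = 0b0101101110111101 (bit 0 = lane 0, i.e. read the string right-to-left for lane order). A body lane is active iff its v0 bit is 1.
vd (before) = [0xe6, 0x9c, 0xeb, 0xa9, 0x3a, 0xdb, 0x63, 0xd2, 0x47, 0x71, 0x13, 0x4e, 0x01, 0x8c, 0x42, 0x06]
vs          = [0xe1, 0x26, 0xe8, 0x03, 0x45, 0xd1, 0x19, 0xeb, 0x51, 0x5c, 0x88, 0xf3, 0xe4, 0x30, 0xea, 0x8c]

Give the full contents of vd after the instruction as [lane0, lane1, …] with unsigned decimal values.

vd = [7, 255, 3, 170, 127, 10, 255, 57, 22, 45, 255, 189, 229, 255, 66, 6]

lanes per group: 128·1/8 = 16
vl = min(AVL, VLMAX) = min(14, 16) = 14
[0] xor(0xe6,0xe1) = 0x07
[1] mask-off/ones = 0xff
[2] xor(0xeb,0xe8) = 0x03
[3] xor(0xa9,0x03) = 0xaa
[4] xor(0x3a,0x45) = 0x7f
[5] xor(0xdb,0xd1) = 0x0a
[6] mask-off/ones = 0xff
[7] xor(0xd2,0xeb) = 0x39
[8] xor(0x47,0x51) = 0x16
[9] xor(0x71,0x5c) = 0x2d
[10] mask-off/ones = 0xff
[11] xor(0x4e,0xf3) = 0xbd
[12] xor(0x01,0xe4) = 0xe5
[13] mask-off/ones = 0xff
[14] tail/keep = 0x42
[15] tail/keep = 0x06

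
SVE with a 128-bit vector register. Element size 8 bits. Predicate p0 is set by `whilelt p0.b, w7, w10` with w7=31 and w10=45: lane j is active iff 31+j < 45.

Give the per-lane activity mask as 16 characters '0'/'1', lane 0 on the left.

predicate = 1111111111111100

128-bit reg / 8-bit elem → 16 lanes
active while 31+j < 45, i.e. j ∈ [0,14) capped at 16 ⇒ 14
bits (lane 0 leftmost): 1111111111111100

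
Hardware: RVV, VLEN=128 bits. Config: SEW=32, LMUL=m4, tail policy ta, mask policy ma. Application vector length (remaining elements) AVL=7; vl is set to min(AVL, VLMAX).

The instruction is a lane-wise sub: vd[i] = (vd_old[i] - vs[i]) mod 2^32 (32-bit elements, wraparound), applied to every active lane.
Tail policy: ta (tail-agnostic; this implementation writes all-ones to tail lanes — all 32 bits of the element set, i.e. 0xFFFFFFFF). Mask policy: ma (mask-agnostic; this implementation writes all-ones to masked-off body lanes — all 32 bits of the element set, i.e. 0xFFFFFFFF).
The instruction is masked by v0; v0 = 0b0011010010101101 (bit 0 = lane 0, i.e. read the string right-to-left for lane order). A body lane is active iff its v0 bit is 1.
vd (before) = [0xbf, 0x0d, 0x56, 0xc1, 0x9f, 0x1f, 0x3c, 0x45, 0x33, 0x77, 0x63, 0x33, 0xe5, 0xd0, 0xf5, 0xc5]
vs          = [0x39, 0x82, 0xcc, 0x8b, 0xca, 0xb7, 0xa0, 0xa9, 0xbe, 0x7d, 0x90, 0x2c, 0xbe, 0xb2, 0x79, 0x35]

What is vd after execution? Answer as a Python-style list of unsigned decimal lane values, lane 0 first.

vd = [134, 4294967295, 4294967178, 54, 4294967295, 4294967144, 4294967295, 4294967295, 4294967295, 4294967295, 4294967295, 4294967295, 4294967295, 4294967295, 4294967295, 4294967295]

VLMAX = VLEN×LMUL/SEW = 128×4/32 = 16
vl ← min(7, 16) = 7
vd[0] sub(0xbf,0x39) -> 0x86
vd[1] mask-off/ones -> 0xffffffff
vd[2] sub(0x56,0xcc) -> 0xffffff8a
vd[3] sub(0xc1,0x8b) -> 0x36
vd[4] mask-off/ones -> 0xffffffff
vd[5] sub(0x1f,0xb7) -> 0xffffff68
vd[6] mask-off/ones -> 0xffffffff
vd[7] tail/ones -> 0xffffffff
vd[8] tail/ones -> 0xffffffff
vd[9] tail/ones -> 0xffffffff
vd[10] tail/ones -> 0xffffffff
vd[11] tail/ones -> 0xffffffff
vd[12] tail/ones -> 0xffffffff
vd[13] tail/ones -> 0xffffffff
vd[14] tail/ones -> 0xffffffff
vd[15] tail/ones -> 0xffffffff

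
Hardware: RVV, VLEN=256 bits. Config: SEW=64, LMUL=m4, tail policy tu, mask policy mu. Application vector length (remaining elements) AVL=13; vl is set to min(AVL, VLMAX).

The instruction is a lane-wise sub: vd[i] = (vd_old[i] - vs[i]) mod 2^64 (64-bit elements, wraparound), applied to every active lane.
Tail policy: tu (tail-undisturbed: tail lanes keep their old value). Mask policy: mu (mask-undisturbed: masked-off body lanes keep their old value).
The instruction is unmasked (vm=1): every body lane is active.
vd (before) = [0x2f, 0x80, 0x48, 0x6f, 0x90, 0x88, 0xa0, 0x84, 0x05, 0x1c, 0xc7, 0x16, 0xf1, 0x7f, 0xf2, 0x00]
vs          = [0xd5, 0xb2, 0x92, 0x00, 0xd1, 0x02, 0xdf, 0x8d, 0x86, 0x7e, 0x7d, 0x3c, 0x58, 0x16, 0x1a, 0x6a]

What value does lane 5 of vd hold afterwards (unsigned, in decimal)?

vd[5] = 134

lanes per group: 256·4/64 = 16
vl ← min(13, 16) = 13
  i=0: sub(0x2f,0xd5) → 18446744073709551450
  i=1: sub(0x80,0xb2) → 18446744073709551566
  i=2: sub(0x48,0x92) → 18446744073709551542
  i=3: sub(0x6f,0x00) → 111
  i=4: sub(0x90,0xd1) → 18446744073709551551
  i=5: sub(0x88,0x02) → 134
  i=6: sub(0xa0,0xdf) → 18446744073709551553
  i=7: sub(0x84,0x8d) → 18446744073709551607
  i=8: sub(0x05,0x86) → 18446744073709551487
  i=9: sub(0x1c,0x7e) → 18446744073709551518
  i=10: sub(0xc7,0x7d) → 74
  i=11: sub(0x16,0x3c) → 18446744073709551578
  i=12: sub(0xf1,0x58) → 153
  i=13: tail/keep → 127
  i=14: tail/keep → 242
  i=15: tail/keep → 0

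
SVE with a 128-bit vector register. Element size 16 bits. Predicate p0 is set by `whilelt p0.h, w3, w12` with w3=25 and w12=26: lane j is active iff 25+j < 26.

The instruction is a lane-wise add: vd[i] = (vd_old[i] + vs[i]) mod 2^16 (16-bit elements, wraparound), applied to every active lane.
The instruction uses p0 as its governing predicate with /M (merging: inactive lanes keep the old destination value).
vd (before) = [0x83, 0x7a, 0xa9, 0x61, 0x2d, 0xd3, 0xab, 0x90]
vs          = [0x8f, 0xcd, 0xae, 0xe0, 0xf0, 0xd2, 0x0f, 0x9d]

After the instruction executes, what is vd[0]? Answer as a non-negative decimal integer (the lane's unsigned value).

lane count: 128 div 16 = 8
active while 25+j < 26, i.e. j ∈ [0,1) capped at 8 ⇒ 1
[0] add(0x83,0x8f) = 0x112
[1] tail/keep = 0x7a
[2] tail/keep = 0xa9
[3] tail/keep = 0x61
[4] tail/keep = 0x2d
[5] tail/keep = 0xd3
[6] tail/keep = 0xab
[7] tail/keep = 0x90

vd[0] = 274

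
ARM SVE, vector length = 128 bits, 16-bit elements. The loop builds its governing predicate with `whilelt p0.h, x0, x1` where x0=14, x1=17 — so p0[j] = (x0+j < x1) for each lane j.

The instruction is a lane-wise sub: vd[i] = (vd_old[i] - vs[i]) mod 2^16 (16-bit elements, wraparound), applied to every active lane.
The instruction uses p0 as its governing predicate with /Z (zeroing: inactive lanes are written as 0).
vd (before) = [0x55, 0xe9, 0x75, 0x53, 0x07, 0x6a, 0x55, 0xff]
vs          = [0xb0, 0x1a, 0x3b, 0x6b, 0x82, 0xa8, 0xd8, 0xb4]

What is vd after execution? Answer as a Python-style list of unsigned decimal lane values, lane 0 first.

128-bit reg / 16-bit elem → 8 lanes
whilelt: lane j active iff 14+j < 17 → j < 3 → 3 active
lane  0: sub(0x55,0xb0) ⇒ 0xffa5
lane  1: sub(0xe9,0x1a) ⇒ 0xcf
lane  2: sub(0x75,0x3b) ⇒ 0x3a
lane  3: tail/zero ⇒ 0x00
lane  4: tail/zero ⇒ 0x00
lane  5: tail/zero ⇒ 0x00
lane  6: tail/zero ⇒ 0x00
lane  7: tail/zero ⇒ 0x00

vd = [65445, 207, 58, 0, 0, 0, 0, 0]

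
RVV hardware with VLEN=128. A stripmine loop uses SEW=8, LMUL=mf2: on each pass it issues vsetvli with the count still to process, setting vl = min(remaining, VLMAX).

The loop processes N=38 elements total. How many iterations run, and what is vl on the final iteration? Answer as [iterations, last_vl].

VLMAX = (128 × 1/2) / 8 = 8 lanes
iterations = ceil(38/8) = 5; final-pass vl = 6

[iterations, last_vl] = [5, 6]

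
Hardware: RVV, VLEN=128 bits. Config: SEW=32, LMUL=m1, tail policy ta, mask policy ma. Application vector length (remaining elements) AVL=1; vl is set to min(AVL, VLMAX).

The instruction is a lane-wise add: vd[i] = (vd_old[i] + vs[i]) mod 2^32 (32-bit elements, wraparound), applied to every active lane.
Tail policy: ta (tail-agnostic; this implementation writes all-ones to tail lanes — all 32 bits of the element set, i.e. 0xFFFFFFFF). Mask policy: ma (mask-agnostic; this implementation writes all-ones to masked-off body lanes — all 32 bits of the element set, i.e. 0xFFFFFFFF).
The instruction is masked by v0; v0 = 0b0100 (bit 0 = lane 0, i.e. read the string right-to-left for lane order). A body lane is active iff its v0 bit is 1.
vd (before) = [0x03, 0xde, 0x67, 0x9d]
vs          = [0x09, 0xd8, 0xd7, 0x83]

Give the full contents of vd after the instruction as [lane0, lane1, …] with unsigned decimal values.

vd = [4294967295, 4294967295, 4294967295, 4294967295]

VLMAX = VLEN×LMUL/SEW = 128×1/32 = 4
vl = min(AVL, VLMAX) = min(1, 4) = 1
lane  0: mask-off/ones ⇒ 0xffffffff
lane  1: tail/ones ⇒ 0xffffffff
lane  2: tail/ones ⇒ 0xffffffff
lane  3: tail/ones ⇒ 0xffffffff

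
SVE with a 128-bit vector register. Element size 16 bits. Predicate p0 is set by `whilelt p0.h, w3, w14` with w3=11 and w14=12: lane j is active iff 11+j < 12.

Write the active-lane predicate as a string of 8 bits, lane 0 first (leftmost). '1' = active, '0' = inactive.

predicate = 10000000

register lanes = 128/16 = 8
whilelt: lane j active iff 11+j < 12 → j < 1 → 1 active
bits (lane 0 leftmost): 10000000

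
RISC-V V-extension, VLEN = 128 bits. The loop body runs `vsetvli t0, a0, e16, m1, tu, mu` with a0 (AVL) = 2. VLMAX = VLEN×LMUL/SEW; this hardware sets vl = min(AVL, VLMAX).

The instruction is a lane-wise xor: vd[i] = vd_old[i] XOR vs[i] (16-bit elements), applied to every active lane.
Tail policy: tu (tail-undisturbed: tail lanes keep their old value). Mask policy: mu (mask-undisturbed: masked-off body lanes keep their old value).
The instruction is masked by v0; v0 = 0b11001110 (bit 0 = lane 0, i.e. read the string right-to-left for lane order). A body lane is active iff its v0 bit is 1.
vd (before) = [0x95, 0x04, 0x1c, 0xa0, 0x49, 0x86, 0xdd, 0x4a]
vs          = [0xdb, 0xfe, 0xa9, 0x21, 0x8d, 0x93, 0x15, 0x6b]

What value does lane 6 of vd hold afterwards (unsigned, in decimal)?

vd[6] = 221

lanes per group: 128·1/16 = 8
vl = min(AVL, VLMAX) = min(2, 8) = 2
  i=0: mask-off/keep → 149
  i=1: xor(0x04,0xfe) → 250
  i=2: tail/keep → 28
  i=3: tail/keep → 160
  i=4: tail/keep → 73
  i=5: tail/keep → 134
  i=6: tail/keep → 221
  i=7: tail/keep → 74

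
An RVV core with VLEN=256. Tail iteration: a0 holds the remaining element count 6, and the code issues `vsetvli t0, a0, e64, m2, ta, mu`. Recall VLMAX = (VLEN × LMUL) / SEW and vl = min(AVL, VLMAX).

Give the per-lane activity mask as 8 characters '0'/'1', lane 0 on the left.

predicate = 11111100

lanes per group: 256·2/64 = 8
vl = min(AVL, VLMAX) = min(6, 8) = 6
bits (lane 0 leftmost): 11111100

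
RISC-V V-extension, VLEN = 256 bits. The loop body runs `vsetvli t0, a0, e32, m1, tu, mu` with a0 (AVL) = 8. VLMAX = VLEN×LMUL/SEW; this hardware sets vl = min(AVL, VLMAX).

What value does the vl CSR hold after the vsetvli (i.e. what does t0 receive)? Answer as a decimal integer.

VLMAX = VLEN×LMUL/SEW = 256×1/32 = 8
AVL=8 ≤ VLMAX=8, so vl = 8

vl = 8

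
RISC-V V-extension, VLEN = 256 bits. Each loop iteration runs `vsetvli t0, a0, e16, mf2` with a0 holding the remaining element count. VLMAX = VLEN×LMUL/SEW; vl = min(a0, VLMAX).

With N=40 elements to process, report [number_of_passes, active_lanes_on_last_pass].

lanes per group: 256·1/2/16 = 8
iterations = ceil(40/8) = 5; final-pass vl = 8

[iterations, last_vl] = [5, 8]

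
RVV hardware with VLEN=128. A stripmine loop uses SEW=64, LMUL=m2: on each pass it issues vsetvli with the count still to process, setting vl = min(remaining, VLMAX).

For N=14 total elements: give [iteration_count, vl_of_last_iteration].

[iterations, last_vl] = [4, 2]

lanes per group: 128·2/64 = 4
14 elements at 4/iter → 4 passes, remainder 2 on the last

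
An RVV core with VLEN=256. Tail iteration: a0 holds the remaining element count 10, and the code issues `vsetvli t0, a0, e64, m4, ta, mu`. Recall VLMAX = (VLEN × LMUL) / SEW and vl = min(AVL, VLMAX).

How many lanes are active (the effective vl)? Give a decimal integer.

vl = 10

VLMAX = VLEN×LMUL/SEW = 256×4/64 = 16
AVL=10 ≤ VLMAX=16, so vl = 10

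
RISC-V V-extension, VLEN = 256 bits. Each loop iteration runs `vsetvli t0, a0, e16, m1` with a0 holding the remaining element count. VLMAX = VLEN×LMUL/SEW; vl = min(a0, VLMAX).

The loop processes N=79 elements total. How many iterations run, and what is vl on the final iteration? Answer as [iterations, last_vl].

[iterations, last_vl] = [5, 15]

VLMAX = (256 × 1) / 16 = 16 lanes
N=79: ⌈79/16⌉ = 5 iters; last vl = 79 − 4×16 = 15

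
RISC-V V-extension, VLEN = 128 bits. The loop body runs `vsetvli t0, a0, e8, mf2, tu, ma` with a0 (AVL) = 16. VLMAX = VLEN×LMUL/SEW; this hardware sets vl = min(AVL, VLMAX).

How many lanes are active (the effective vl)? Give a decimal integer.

vl = 8

VLMAX = (128 × 1/2) / 8 = 8 lanes
vl ← min(16, 8) = 8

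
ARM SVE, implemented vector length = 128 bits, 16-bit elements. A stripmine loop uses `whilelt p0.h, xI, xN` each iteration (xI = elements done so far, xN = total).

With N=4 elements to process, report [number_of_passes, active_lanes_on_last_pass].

lane count: 128 div 16 = 8
iterations = ceil(4/8) = 1; final-pass vl = 4

[iterations, last_vl] = [1, 4]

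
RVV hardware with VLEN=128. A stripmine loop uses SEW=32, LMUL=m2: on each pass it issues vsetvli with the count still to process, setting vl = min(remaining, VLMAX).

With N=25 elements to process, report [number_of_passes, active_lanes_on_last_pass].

VLMAX = (128 × 2) / 32 = 8 lanes
25 elements at 8/iter → 4 passes, remainder 1 on the last

[iterations, last_vl] = [4, 1]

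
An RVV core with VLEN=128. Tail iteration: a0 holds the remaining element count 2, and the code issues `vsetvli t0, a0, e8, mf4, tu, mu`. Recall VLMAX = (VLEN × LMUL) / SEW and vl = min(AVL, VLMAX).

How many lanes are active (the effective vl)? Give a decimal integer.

vl = 2

VLMAX = (128 × 1/4) / 8 = 4 lanes
vl ← min(2, 4) = 2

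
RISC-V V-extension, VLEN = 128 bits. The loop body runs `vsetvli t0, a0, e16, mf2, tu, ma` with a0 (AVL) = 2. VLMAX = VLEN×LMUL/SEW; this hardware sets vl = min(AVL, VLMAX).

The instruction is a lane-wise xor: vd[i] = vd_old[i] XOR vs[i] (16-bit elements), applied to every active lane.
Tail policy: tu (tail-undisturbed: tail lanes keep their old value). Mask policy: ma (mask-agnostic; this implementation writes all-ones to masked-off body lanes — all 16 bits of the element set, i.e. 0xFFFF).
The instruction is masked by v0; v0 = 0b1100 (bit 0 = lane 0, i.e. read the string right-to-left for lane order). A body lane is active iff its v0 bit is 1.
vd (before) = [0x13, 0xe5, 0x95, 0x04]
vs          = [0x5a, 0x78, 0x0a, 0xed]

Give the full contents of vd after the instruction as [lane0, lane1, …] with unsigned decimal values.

VLMAX = VLEN×LMUL/SEW = 128×1/2/16 = 4
vl = min(AVL, VLMAX) = min(2, 4) = 2
lane  0: mask-off/ones ⇒ 0xffff
lane  1: mask-off/ones ⇒ 0xffff
lane  2: tail/keep ⇒ 0x95
lane  3: tail/keep ⇒ 0x04

vd = [65535, 65535, 149, 4]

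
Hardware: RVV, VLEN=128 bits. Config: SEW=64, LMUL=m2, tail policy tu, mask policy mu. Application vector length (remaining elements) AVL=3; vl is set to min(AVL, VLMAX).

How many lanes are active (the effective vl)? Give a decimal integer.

VLMAX = (128 × 2) / 64 = 4 lanes
AVL=3 ≤ VLMAX=4, so vl = 3

vl = 3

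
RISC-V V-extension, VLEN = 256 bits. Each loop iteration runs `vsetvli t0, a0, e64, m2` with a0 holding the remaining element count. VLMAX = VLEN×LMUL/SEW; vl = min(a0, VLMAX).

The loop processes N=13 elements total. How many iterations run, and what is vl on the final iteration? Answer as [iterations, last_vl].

VLMAX = (256 × 2) / 64 = 8 lanes
iterations = ceil(13/8) = 2; final-pass vl = 5

[iterations, last_vl] = [2, 5]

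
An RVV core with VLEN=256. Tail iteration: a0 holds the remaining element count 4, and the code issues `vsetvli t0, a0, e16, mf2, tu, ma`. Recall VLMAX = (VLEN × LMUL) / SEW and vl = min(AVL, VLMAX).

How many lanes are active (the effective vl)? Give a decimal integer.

vl = 4

VLMAX = VLEN×LMUL/SEW = 256×1/2/16 = 8
vl = min(AVL, VLMAX) = min(4, 8) = 4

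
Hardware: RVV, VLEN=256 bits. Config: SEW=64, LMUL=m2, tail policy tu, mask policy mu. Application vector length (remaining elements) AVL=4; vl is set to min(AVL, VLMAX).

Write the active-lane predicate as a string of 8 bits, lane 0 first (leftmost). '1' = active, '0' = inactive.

VLMAX = VLEN×LMUL/SEW = 256×2/64 = 8
AVL=4 ≤ VLMAX=8, so vl = 4
bits (lane 0 leftmost): 11110000

predicate = 11110000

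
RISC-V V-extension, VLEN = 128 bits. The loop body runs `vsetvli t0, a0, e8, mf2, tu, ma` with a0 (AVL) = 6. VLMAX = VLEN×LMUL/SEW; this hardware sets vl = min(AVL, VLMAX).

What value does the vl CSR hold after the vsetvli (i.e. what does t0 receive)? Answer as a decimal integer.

lanes per group: 128·1/2/8 = 8
vl = min(AVL, VLMAX) = min(6, 8) = 6

vl = 6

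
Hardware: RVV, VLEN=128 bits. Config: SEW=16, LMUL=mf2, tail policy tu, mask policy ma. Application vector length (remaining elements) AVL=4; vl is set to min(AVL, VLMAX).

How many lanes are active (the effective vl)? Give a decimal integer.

lanes per group: 128·1/2/16 = 4
AVL=4 ≤ VLMAX=4, so vl = 4

vl = 4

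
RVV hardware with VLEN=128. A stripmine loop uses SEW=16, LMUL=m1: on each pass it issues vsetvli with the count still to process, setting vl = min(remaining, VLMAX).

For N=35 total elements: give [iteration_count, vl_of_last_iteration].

[iterations, last_vl] = [5, 3]

VLMAX = (128 × 1) / 16 = 8 lanes
N=35: ⌈35/8⌉ = 5 iters; last vl = 35 − 4×8 = 3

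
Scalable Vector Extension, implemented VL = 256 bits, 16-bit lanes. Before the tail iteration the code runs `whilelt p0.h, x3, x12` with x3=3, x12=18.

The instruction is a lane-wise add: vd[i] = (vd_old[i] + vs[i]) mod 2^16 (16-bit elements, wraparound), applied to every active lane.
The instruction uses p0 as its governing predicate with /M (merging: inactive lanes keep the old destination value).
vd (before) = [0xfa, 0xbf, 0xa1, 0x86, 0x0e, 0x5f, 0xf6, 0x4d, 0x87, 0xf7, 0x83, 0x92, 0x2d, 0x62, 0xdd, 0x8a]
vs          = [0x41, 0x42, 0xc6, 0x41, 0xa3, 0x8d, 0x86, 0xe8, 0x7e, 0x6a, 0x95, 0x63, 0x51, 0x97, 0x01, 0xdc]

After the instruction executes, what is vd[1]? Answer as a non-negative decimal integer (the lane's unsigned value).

vd[1] = 257

lane count: 256 div 16 = 16
whilelt: lane j active iff 3+j < 18 → j < 15 → 15 active
  i=0: add(0xfa,0x41) → 315
  i=1: add(0xbf,0x42) → 257
  i=2: add(0xa1,0xc6) → 359
  i=3: add(0x86,0x41) → 199
  i=4: add(0x0e,0xa3) → 177
  i=5: add(0x5f,0x8d) → 236
  i=6: add(0xf6,0x86) → 380
  i=7: add(0x4d,0xe8) → 309
  i=8: add(0x87,0x7e) → 261
  i=9: add(0xf7,0x6a) → 353
  i=10: add(0x83,0x95) → 280
  i=11: add(0x92,0x63) → 245
  i=12: add(0x2d,0x51) → 126
  i=13: add(0x62,0x97) → 249
  i=14: add(0xdd,0x01) → 222
  i=15: tail/keep → 138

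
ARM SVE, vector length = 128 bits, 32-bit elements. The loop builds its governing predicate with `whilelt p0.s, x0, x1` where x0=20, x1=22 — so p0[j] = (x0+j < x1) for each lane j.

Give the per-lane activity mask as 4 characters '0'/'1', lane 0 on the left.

register lanes = 128/32 = 4
p0[j] = (20+j < 22); true for j=0..1 → 2 lanes set
bits (lane 0 leftmost): 1100

predicate = 1100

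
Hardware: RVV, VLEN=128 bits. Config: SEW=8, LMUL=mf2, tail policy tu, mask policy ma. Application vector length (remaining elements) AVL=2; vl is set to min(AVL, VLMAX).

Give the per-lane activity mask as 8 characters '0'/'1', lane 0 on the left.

predicate = 11000000

VLMAX = VLEN×LMUL/SEW = 128×1/2/8 = 8
AVL=2 ≤ VLMAX=8, so vl = 2
bits (lane 0 leftmost): 11000000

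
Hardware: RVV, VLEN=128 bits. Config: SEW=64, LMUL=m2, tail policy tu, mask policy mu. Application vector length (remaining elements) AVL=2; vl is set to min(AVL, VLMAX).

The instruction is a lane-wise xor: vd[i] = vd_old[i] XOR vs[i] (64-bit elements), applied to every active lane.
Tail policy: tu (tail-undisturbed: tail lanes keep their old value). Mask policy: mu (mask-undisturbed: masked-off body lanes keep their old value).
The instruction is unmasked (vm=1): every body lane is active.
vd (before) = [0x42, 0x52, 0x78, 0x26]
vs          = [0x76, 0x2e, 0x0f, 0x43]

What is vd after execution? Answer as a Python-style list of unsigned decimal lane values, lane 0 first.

vd = [52, 124, 120, 38]

VLMAX = VLEN×LMUL/SEW = 128×2/64 = 4
vl = min(AVL, VLMAX) = min(2, 4) = 2
vd[0] xor(0x42,0x76) -> 0x34
vd[1] xor(0x52,0x2e) -> 0x7c
vd[2] tail/keep -> 0x78
vd[3] tail/keep -> 0x26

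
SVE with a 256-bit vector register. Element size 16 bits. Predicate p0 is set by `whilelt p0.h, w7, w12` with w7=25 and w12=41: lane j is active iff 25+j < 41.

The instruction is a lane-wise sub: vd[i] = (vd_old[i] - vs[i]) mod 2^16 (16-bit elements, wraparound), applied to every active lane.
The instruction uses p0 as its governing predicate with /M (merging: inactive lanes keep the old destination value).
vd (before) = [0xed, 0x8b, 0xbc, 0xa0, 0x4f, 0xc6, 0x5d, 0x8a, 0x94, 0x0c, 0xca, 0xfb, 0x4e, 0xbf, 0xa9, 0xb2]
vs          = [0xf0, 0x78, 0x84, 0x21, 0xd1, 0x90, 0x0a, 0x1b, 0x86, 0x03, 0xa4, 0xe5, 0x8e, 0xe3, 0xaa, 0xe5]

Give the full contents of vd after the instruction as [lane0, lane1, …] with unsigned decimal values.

vd = [65533, 19, 56, 127, 65406, 54, 83, 111, 14, 9, 38, 22, 65472, 65500, 65535, 65485]

256-bit reg / 16-bit elem → 16 lanes
active while 25+j < 41, i.e. j ∈ [0,16) capped at 16 ⇒ 16
vd[0] sub(0xed,0xf0) -> 0xfffd
vd[1] sub(0x8b,0x78) -> 0x13
vd[2] sub(0xbc,0x84) -> 0x38
vd[3] sub(0xa0,0x21) -> 0x7f
vd[4] sub(0x4f,0xd1) -> 0xff7e
vd[5] sub(0xc6,0x90) -> 0x36
vd[6] sub(0x5d,0x0a) -> 0x53
vd[7] sub(0x8a,0x1b) -> 0x6f
vd[8] sub(0x94,0x86) -> 0x0e
vd[9] sub(0x0c,0x03) -> 0x09
vd[10] sub(0xca,0xa4) -> 0x26
vd[11] sub(0xfb,0xe5) -> 0x16
vd[12] sub(0x4e,0x8e) -> 0xffc0
vd[13] sub(0xbf,0xe3) -> 0xffdc
vd[14] sub(0xa9,0xaa) -> 0xffff
vd[15] sub(0xb2,0xe5) -> 0xffcd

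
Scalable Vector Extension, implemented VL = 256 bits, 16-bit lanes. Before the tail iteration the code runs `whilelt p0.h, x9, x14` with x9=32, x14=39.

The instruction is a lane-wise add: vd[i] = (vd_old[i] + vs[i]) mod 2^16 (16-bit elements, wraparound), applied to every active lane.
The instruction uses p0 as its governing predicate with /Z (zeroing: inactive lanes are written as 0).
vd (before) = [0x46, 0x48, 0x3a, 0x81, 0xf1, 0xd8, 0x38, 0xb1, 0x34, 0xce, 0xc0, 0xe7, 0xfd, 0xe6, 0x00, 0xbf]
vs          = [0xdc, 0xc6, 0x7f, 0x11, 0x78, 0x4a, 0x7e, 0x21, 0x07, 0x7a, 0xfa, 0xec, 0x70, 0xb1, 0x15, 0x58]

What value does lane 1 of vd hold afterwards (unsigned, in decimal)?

256-bit reg / 16-bit elem → 16 lanes
whilelt: lane j active iff 32+j < 39 → j < 7 → 7 active
[0] add(0x46,0xdc) = 0x122
[1] add(0x48,0xc6) = 0x10e
[2] add(0x3a,0x7f) = 0xb9
[3] add(0x81,0x11) = 0x92
[4] add(0xf1,0x78) = 0x169
[5] add(0xd8,0x4a) = 0x122
[6] add(0x38,0x7e) = 0xb6
[7] tail/zero = 0x00
[8] tail/zero = 0x00
[9] tail/zero = 0x00
[10] tail/zero = 0x00
[11] tail/zero = 0x00
[12] tail/zero = 0x00
[13] tail/zero = 0x00
[14] tail/zero = 0x00
[15] tail/zero = 0x00

vd[1] = 270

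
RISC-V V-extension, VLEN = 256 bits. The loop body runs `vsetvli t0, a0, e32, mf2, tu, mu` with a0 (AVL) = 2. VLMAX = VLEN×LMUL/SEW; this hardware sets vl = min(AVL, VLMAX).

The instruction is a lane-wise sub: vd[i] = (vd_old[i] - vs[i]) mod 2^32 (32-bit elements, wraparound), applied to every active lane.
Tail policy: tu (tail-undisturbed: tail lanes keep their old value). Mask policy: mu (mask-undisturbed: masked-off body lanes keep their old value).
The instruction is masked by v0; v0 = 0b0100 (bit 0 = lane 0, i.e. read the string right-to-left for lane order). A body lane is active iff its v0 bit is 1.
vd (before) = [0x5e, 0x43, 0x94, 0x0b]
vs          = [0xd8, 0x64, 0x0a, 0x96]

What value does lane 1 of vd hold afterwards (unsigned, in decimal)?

VLMAX = (256 × 1/2) / 32 = 4 lanes
vl = min(AVL, VLMAX) = min(2, 4) = 2
[0] mask-off/keep = 0x5e
[1] mask-off/keep = 0x43
[2] tail/keep = 0x94
[3] tail/keep = 0x0b

vd[1] = 67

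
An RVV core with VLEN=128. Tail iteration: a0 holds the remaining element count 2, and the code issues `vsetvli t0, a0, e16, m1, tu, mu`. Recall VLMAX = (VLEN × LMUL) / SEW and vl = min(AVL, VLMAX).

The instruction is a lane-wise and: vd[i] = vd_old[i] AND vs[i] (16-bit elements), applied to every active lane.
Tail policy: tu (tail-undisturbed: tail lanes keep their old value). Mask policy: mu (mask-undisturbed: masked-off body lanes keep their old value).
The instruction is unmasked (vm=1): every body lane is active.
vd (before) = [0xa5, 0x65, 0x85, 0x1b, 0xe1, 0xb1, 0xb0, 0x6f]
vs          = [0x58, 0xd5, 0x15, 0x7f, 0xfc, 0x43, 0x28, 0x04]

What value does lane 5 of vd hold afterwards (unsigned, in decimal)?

vd[5] = 177

VLMAX = (128 × 1) / 16 = 8 lanes
vl = min(AVL, VLMAX) = min(2, 8) = 2
[0] and(0xa5,0x58) = 0x00
[1] and(0x65,0xd5) = 0x45
[2] tail/keep = 0x85
[3] tail/keep = 0x1b
[4] tail/keep = 0xe1
[5] tail/keep = 0xb1
[6] tail/keep = 0xb0
[7] tail/keep = 0x6f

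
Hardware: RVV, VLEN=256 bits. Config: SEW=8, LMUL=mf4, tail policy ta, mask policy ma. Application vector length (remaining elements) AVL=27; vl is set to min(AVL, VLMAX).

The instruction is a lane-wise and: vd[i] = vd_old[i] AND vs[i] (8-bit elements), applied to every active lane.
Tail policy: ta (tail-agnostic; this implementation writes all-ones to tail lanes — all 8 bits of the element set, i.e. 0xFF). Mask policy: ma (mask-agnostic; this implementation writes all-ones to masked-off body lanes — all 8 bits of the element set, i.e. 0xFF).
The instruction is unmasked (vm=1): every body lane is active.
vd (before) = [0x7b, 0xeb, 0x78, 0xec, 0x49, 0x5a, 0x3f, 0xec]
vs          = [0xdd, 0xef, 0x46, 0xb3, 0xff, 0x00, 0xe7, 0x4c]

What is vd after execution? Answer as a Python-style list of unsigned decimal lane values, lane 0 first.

vd = [89, 235, 64, 160, 73, 0, 39, 76]

VLMAX = (256 × 1/4) / 8 = 8 lanes
vl ← min(27, 8) = 8
  i=0: and(0x7b,0xdd) → 89
  i=1: and(0xeb,0xef) → 235
  i=2: and(0x78,0x46) → 64
  i=3: and(0xec,0xb3) → 160
  i=4: and(0x49,0xff) → 73
  i=5: and(0x5a,0x00) → 0
  i=6: and(0x3f,0xe7) → 39
  i=7: and(0xec,0x4c) → 76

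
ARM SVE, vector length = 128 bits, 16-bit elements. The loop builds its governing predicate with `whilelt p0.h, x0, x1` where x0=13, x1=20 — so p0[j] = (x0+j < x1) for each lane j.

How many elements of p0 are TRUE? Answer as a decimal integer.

vl = 7

register lanes = 128/16 = 8
p0[j] = (13+j < 20); true for j=0..6 → 7 lanes set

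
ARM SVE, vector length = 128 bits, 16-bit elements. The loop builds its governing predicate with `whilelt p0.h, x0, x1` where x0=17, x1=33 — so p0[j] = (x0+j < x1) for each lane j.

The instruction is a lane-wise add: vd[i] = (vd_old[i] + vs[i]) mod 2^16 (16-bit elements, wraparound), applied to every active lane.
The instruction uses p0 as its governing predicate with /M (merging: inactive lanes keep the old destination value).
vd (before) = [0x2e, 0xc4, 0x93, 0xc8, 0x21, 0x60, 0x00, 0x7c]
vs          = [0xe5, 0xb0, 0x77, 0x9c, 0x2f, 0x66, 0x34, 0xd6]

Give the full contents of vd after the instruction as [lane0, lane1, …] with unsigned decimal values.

vd = [275, 372, 266, 356, 80, 198, 52, 338]

register lanes = 128/16 = 8
active while 17+j < 33, i.e. j ∈ [0,16) capped at 8 ⇒ 8
[0] add(0x2e,0xe5) = 0x113
[1] add(0xc4,0xb0) = 0x174
[2] add(0x93,0x77) = 0x10a
[3] add(0xc8,0x9c) = 0x164
[4] add(0x21,0x2f) = 0x50
[5] add(0x60,0x66) = 0xc6
[6] add(0x00,0x34) = 0x34
[7] add(0x7c,0xd6) = 0x152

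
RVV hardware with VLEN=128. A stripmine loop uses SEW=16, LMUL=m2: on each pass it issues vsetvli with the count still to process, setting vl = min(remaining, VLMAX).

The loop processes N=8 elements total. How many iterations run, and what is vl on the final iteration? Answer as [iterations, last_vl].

VLMAX = VLEN×LMUL/SEW = 128×2/16 = 16
iterations = ceil(8/16) = 1; final-pass vl = 8

[iterations, last_vl] = [1, 8]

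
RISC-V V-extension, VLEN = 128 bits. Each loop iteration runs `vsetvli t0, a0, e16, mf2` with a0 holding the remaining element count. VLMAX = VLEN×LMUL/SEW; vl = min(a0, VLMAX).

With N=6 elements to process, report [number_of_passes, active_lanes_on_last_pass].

lanes per group: 128·1/2/16 = 4
6 elements at 4/iter → 2 passes, remainder 2 on the last

[iterations, last_vl] = [2, 2]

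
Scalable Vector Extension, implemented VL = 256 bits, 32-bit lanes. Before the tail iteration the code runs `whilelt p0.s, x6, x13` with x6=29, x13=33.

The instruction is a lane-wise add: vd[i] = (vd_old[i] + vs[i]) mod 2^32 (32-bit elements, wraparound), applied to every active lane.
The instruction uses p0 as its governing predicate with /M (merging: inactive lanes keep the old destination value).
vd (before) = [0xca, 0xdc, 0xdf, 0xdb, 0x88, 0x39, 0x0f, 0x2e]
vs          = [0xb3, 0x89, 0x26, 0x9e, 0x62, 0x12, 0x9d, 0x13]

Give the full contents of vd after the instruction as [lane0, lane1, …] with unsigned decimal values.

lane count: 256 div 32 = 8
p0[j] = (29+j < 33); true for j=0..3 → 4 lanes set
[0] add(0xca,0xb3) = 0x17d
[1] add(0xdc,0x89) = 0x165
[2] add(0xdf,0x26) = 0x105
[3] add(0xdb,0x9e) = 0x179
[4] tail/keep = 0x88
[5] tail/keep = 0x39
[6] tail/keep = 0x0f
[7] tail/keep = 0x2e

vd = [381, 357, 261, 377, 136, 57, 15, 46]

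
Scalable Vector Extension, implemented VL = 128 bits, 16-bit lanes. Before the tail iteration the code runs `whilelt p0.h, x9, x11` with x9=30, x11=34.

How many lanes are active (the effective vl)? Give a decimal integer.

128-bit reg / 16-bit elem → 8 lanes
p0[j] = (30+j < 34); true for j=0..3 → 4 lanes set

vl = 4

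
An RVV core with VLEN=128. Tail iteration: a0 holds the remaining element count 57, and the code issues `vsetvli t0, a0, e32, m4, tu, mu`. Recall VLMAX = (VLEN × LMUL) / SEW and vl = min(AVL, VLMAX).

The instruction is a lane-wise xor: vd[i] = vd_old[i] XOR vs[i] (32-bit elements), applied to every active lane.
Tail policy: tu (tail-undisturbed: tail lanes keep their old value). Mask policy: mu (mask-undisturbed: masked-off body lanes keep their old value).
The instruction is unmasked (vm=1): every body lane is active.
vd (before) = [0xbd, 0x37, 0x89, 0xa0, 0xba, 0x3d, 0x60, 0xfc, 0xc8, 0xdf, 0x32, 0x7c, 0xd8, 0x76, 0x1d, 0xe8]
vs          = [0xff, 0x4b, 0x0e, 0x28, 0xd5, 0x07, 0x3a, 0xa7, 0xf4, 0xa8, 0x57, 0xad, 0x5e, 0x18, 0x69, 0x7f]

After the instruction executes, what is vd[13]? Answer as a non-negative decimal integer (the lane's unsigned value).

VLMAX = (128 × 4) / 32 = 16 lanes
vl = min(AVL, VLMAX) = min(57, 16) = 16
[0] xor(0xbd,0xff) = 0x42
[1] xor(0x37,0x4b) = 0x7c
[2] xor(0x89,0x0e) = 0x87
[3] xor(0xa0,0x28) = 0x88
[4] xor(0xba,0xd5) = 0x6f
[5] xor(0x3d,0x07) = 0x3a
[6] xor(0x60,0x3a) = 0x5a
[7] xor(0xfc,0xa7) = 0x5b
[8] xor(0xc8,0xf4) = 0x3c
[9] xor(0xdf,0xa8) = 0x77
[10] xor(0x32,0x57) = 0x65
[11] xor(0x7c,0xad) = 0xd1
[12] xor(0xd8,0x5e) = 0x86
[13] xor(0x76,0x18) = 0x6e
[14] xor(0x1d,0x69) = 0x74
[15] xor(0xe8,0x7f) = 0x97

vd[13] = 110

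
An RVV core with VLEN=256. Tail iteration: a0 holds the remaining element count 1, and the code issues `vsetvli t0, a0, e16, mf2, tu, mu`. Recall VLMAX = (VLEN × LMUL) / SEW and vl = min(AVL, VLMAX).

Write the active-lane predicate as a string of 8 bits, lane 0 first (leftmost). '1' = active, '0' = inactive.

predicate = 10000000

VLMAX = VLEN×LMUL/SEW = 256×1/2/16 = 8
vl = min(AVL, VLMAX) = min(1, 8) = 1
bits (lane 0 leftmost): 10000000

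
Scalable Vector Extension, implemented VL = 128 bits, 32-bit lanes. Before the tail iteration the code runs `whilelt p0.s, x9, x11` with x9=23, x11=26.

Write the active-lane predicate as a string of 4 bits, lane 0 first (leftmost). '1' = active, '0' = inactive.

predicate = 1110

128-bit reg / 32-bit elem → 4 lanes
p0[j] = (23+j < 26); true for j=0..2 → 3 lanes set
bits (lane 0 leftmost): 1110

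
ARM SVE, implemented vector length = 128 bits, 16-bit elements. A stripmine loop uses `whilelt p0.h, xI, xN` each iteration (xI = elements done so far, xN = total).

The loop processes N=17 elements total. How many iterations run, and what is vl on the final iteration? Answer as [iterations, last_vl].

lane count: 128 div 16 = 8
N=17: ⌈17/8⌉ = 3 iters; last vl = 17 − 2×8 = 1

[iterations, last_vl] = [3, 1]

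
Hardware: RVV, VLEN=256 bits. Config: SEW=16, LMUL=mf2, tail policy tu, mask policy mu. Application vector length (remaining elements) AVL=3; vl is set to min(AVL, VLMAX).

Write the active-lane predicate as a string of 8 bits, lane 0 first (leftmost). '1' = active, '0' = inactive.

predicate = 11100000

lanes per group: 256·1/2/16 = 8
vl ← min(3, 8) = 3
bits (lane 0 leftmost): 11100000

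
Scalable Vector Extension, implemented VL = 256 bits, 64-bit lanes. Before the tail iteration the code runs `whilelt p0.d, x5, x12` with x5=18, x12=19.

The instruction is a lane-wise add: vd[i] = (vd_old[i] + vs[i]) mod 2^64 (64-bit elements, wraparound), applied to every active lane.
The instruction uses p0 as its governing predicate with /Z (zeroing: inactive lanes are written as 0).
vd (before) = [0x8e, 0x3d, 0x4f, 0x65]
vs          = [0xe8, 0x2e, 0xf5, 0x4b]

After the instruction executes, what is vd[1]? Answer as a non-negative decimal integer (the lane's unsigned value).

lane count: 256 div 64 = 4
p0[j] = (18+j < 19); true for j=0..0 → 1 lanes set
  i=0: add(0x8e,0xe8) → 374
  i=1: tail/zero → 0
  i=2: tail/zero → 0
  i=3: tail/zero → 0

vd[1] = 0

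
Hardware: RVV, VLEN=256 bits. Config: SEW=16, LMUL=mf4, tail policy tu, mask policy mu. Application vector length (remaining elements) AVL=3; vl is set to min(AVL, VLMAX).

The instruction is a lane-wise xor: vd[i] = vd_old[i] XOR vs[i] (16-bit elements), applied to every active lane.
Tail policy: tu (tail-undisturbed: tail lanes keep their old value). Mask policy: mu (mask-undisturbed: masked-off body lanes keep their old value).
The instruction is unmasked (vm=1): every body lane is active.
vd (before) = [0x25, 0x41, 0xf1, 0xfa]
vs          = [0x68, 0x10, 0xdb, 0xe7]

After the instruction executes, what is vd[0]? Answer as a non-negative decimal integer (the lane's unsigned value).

lanes per group: 256·1/4/16 = 4
vl ← min(3, 4) = 3
lane  0: xor(0x25,0x68) ⇒ 0x4d
lane  1: xor(0x41,0x10) ⇒ 0x51
lane  2: xor(0xf1,0xdb) ⇒ 0x2a
lane  3: tail/keep ⇒ 0xfa

vd[0] = 77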